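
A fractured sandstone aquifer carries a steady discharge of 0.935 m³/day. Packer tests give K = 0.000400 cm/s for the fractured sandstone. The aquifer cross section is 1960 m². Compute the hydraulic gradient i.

Convert K: 0.000400 cm/s × 864 = 0.3456 m/day.
From Q = K·A·i, i = Q / (K·A) = 0.935 / (0.3456 × 1960) = 0.001380.

0.00138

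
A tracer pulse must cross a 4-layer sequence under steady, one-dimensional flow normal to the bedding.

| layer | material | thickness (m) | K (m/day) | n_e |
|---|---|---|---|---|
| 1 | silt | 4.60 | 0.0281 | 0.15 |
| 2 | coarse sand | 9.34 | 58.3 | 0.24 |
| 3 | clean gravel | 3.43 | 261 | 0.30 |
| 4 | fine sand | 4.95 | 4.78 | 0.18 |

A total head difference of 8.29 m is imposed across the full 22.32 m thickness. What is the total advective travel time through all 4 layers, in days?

96.5

With flow normal to the layers, continuity requires the same specific discharge q through every layer.
Σ(b_i/K_i) = 4.60/0.0281 + 9.34/58.3 + 3.43/261 + 4.95/4.78 = 164.9 d.
q = Δh / Σ(b_i/K_i) = 8.29 / 164.9 = 0.05027 m/day.
In each layer the seepage velocity is v_i = q/n_i, so the layer transit time is t_i = b_i·n_i / q:
  layer 1 (silt): t_1 = 4.60 × 0.15 / 0.05027 = 13.73 d
  layer 2 (coarse sand): t_2 = 9.34 × 0.24 / 0.05027 = 44.59 d
  layer 3 (clean gravel): t_3 = 3.43 × 0.30 / 0.05027 = 20.47 d
  layer 4 (fine sand): t_4 = 4.95 × 0.18 / 0.05027 = 17.72 d
Total t = Σ t_i = 96.51 days.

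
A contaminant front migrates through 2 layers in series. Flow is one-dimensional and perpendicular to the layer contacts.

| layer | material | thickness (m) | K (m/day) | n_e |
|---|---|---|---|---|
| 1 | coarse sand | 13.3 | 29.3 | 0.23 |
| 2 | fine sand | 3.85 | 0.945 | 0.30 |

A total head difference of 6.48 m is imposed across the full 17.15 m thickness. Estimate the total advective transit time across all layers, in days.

With flow normal to the layers, continuity requires the same specific discharge q through every layer.
Σ(b_i/K_i) = 13.3/29.3 + 3.85/0.945 = 4.528 d.
q = Δh / Σ(b_i/K_i) = 6.48 / 4.528 = 1.431 m/day.
In each layer the seepage velocity is v_i = q/n_i, so the layer transit time is t_i = b_i·n_i / q:
  layer 1 (coarse sand): t_1 = 13.3 × 0.23 / 1.431 = 2.138 d
  layer 2 (fine sand): t_2 = 3.85 × 0.30 / 1.431 = 0.8071 d
Total t = Σ t_i = 2.945 days.

2.94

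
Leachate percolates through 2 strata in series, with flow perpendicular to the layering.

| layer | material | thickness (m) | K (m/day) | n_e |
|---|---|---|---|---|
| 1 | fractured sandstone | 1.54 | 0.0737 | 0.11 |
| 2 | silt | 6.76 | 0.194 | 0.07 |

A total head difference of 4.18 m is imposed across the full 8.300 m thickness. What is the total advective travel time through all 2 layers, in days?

8.57

With flow normal to the layers, continuity requires the same specific discharge q through every layer.
Σ(b_i/K_i) = 1.54/0.0737 + 6.76/0.194 = 55.74 d.
q = Δh / Σ(b_i/K_i) = 4.18 / 55.74 = 0.07499 m/day.
In each layer the seepage velocity is v_i = q/n_i, so the layer transit time is t_i = b_i·n_i / q:
  layer 1 (fractured sandstone): t_1 = 1.54 × 0.11 / 0.07499 = 2.259 d
  layer 2 (silt): t_2 = 6.76 × 0.07 / 0.07499 = 6.310 d
Total t = Σ t_i = 8.569 days.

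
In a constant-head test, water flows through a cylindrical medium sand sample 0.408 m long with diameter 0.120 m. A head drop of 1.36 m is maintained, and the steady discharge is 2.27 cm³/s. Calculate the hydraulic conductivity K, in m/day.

5.20

Cross-sectional area A = π·(d/2)² = π × (0.120/2)² = 0.01131 m².
Convert discharge: 2.27 cm³/s = 2.270e-06 m³/s.
Darcy's law rearranged: K = Q·L / (A·Δh) = 2.270e-06 × 0.408 / (0.01131 × 1.36) = 6.021e-05 m/s = 5.202 m/day.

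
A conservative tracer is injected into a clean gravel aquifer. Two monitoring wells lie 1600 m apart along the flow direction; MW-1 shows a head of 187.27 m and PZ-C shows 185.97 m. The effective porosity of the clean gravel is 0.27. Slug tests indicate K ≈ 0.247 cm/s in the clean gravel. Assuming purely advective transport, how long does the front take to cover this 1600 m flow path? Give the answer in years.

Convert K: 0.247 cm/s × 864 = 213.4 m/day.
Hydraulic gradient i = (187.27 − 185.97) / 1600 = 1.3 / 1600 = 0.0008125.
Darcy flux q = K · i = 213.4 × 0.0008125 = 0.1734 m/day.
Seepage velocity v = q / n_e = 0.1734 / 0.27 = 0.6422 m/day.
Travel time t = L / v = 1600 / 0.6422 = 2491 days = 6.821 years.

6.82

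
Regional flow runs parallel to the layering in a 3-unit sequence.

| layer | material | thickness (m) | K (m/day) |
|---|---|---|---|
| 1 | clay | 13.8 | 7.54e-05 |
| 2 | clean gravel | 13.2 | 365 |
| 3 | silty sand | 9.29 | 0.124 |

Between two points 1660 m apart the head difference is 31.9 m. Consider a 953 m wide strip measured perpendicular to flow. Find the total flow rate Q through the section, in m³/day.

Flow is parallel to layering, so each bed carries its own Darcy discharge and the transmissivities add.
Σ(K_i·b_i) = 7.54e-05×13.8 + 365×13.2 + 0.124×9.29 = 4819 m²/day.
Hydraulic gradient i = Δh / L = 31.9 / 1660 = 0.01922.
Q = Σ(K_i·b_i) · W · i = 4819 × 953 × 0.01922 = 88256 m³/day.

88300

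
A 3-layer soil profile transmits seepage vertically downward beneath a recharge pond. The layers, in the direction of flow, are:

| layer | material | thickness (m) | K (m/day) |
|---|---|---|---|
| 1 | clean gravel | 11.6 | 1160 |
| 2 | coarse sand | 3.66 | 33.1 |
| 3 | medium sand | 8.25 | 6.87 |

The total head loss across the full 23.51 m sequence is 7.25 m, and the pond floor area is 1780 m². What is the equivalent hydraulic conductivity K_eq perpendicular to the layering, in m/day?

17.8

Flow is perpendicular to layering, so the layers act in series and the equivalent K is the thickness-weighted harmonic mean.
Total thickness L = 11.6 + 3.66 + 8.25 = 23.51 m.
Σ(b_i/K_i) = 11.6/1160 + 3.66/33.1 + 8.25/6.87 = 1.321 d.
K_eq = L / Σ(b_i/K_i) = 23.51 / 1.321 = 17.79 m/day.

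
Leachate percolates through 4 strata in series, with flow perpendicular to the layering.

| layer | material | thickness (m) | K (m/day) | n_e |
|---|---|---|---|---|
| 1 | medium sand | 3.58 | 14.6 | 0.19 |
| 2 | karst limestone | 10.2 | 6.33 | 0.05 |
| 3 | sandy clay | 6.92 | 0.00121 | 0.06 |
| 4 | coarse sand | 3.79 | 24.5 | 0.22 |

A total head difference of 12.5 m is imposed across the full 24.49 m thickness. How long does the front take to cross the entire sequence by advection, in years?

3.06

With flow normal to the layers, continuity requires the same specific discharge q through every layer.
Σ(b_i/K_i) = 3.58/14.6 + 10.2/6.33 + 6.92/0.00121 + 3.79/24.5 = 5721 d.
q = Δh / Σ(b_i/K_i) = 12.5 / 5721 = 0.002185 m/day.
In each layer the seepage velocity is v_i = q/n_i, so the layer transit time is t_i = b_i·n_i / q:
  layer 1 (medium sand): t_1 = 3.58 × 0.19 / 0.002185 = 311.3 d
  layer 2 (karst limestone): t_2 = 10.2 × 0.05 / 0.002185 = 233.4 d
  layer 3 (sandy clay): t_3 = 6.92 × 0.06 / 0.002185 = 190.0 d
  layer 4 (coarse sand): t_4 = 3.79 × 0.22 / 0.002185 = 381.6 d
Total t = Σ t_i = 1116 days = 3.056 years.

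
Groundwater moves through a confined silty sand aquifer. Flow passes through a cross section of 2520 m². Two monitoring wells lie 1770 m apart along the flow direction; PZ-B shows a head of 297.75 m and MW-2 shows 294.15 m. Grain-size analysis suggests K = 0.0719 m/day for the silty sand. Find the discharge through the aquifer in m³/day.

Hydraulic gradient i = (297.75 − 294.15) / 1770 = 3.6 / 1770 = 0.002034.
Darcy's law: Q = K · A · i = 0.07190 × 2520 × 0.002034 = 0.3685 m³/day.

0.369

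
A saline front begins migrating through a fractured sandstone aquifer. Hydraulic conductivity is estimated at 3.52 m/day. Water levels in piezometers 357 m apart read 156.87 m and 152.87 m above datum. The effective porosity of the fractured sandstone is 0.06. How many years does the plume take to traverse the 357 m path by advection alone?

1.49

Hydraulic gradient i = (156.87 − 152.87) / 357 = 4 / 357 = 0.01120.
Darcy flux q = K · i = 3.520 × 0.01120 = 0.03944 m/day.
Seepage velocity v = q / n_e = 0.03944 / 0.06 = 0.6573 m/day.
Travel time t = L / v = 357 / 0.6573 = 543.1 days = 1.487 years.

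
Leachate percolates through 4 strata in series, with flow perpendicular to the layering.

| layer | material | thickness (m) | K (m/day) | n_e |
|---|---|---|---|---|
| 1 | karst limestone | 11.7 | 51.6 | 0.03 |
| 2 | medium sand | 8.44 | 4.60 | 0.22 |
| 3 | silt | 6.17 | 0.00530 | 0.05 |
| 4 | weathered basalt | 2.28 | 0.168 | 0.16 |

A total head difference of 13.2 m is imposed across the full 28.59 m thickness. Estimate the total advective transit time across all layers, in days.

With flow normal to the layers, continuity requires the same specific discharge q through every layer.
Σ(b_i/K_i) = 11.7/51.6 + 8.44/4.60 + 6.17/0.00530 + 2.28/0.168 = 1180 d.
q = Δh / Σ(b_i/K_i) = 13.2 / 1180 = 0.01119 m/day.
In each layer the seepage velocity is v_i = q/n_i, so the layer transit time is t_i = b_i·n_i / q:
  layer 1 (karst limestone): t_1 = 11.7 × 0.03 / 0.01119 = 31.37 d
  layer 2 (medium sand): t_2 = 8.44 × 0.22 / 0.01119 = 166.0 d
  layer 3 (silt): t_3 = 6.17 × 0.05 / 0.01119 = 27.57 d
  layer 4 (weathered basalt): t_4 = 2.28 × 0.16 / 0.01119 = 32.60 d
Total t = Σ t_i = 257.5 days.

258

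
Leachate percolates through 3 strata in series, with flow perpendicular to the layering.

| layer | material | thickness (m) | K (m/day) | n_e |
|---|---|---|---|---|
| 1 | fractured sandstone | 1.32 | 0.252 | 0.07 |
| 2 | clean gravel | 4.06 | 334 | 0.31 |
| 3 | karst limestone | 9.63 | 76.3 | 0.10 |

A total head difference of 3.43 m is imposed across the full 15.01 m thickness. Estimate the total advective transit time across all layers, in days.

3.63

With flow normal to the layers, continuity requires the same specific discharge q through every layer.
Σ(b_i/K_i) = 1.32/0.252 + 4.06/334 + 9.63/76.3 = 5.376 d.
q = Δh / Σ(b_i/K_i) = 3.43 / 5.376 = 0.6380 m/day.
In each layer the seepage velocity is v_i = q/n_i, so the layer transit time is t_i = b_i·n_i / q:
  layer 1 (fractured sandstone): t_1 = 1.32 × 0.07 / 0.6380 = 0.1448 d
  layer 2 (clean gravel): t_2 = 4.06 × 0.31 / 0.6380 = 1.973 d
  layer 3 (karst limestone): t_3 = 9.63 × 0.10 / 0.6380 = 1.509 d
Total t = Σ t_i = 3.627 days.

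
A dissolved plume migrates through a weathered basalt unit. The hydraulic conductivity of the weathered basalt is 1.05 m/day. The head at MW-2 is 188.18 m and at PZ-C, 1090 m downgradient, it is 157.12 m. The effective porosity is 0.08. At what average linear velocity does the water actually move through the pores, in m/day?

Hydraulic gradient i = (188.18 − 157.12) / 1090 = 31.06 / 1090 = 0.02850.
Darcy flux q = K · i = 1.050 × 0.02850 = 0.02992 m/day.
Seepage velocity v = q / n_e = 0.02992 / 0.08 = 0.3740 m/day.

0.374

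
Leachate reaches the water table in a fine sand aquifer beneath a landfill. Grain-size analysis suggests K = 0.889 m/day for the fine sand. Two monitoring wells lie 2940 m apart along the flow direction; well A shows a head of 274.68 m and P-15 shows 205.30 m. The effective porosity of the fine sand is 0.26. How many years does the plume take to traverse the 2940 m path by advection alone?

Hydraulic gradient i = (274.68 − 205.30) / 2940 = 69.38 / 2940 = 0.02360.
Darcy flux q = K · i = 0.8890 × 0.02360 = 0.02098 m/day.
Seepage velocity v = q / n_e = 0.02098 / 0.26 = 0.08069 m/day.
Travel time t = L / v = 2940 / 0.08069 = 36436 days = 99.76 years.

99.8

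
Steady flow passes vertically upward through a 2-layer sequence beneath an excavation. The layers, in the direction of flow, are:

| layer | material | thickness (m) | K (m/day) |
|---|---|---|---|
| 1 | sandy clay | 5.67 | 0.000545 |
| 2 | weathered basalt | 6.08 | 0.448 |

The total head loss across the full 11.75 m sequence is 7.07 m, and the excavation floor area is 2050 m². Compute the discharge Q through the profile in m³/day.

Flow is perpendicular to layering, so the layers act in series and the equivalent K is the thickness-weighted harmonic mean.
Total thickness L = 5.67 + 6.08 = 11.75 m.
Σ(b_i/K_i) = 5.67/0.000545 + 6.08/0.448 = 10417 d.
K_eq = L / Σ(b_i/K_i) = 11.75 / 10417 = 0.001128 m/day.
Q = K_eq · A · (Δh/L) = 0.001128 × 2050 × (7.07/11.75) = 1.391 m³/day.

1.39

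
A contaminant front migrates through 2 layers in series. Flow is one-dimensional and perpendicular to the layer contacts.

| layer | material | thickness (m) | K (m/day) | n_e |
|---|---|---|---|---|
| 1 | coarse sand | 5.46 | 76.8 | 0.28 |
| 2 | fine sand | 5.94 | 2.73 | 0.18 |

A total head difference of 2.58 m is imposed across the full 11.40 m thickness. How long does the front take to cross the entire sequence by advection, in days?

With flow normal to the layers, continuity requires the same specific discharge q through every layer.
Σ(b_i/K_i) = 5.46/76.8 + 5.94/2.73 = 2.247 d.
q = Δh / Σ(b_i/K_i) = 2.58 / 2.247 = 1.148 m/day.
In each layer the seepage velocity is v_i = q/n_i, so the layer transit time is t_i = b_i·n_i / q:
  layer 1 (coarse sand): t_1 = 5.46 × 0.28 / 1.148 = 1.331 d
  layer 2 (fine sand): t_2 = 5.94 × 0.18 / 1.148 = 0.9312 d
Total t = Σ t_i = 2.263 days.

2.26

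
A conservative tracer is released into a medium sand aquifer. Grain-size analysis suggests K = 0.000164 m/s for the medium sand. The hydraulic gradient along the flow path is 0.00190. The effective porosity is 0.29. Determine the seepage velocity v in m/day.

0.0928

Convert K: 0.000164 m/s × 86400 = 14.17 m/day.
Hydraulic gradient i = 0.00190.
Darcy flux q = K · i = 14.17 × 0.001900 = 0.02692 m/day.
Seepage velocity v = q / n_e = 0.02692 / 0.29 = 0.09284 m/day.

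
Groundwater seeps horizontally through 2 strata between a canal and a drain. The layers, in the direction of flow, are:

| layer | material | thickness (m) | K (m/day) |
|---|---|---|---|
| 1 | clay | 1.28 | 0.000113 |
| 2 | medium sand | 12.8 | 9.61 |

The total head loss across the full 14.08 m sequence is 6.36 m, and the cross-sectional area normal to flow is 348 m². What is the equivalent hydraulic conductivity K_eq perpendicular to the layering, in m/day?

0.00124

Flow is perpendicular to layering, so the layers act in series and the equivalent K is the thickness-weighted harmonic mean.
Total thickness L = 1.28 + 12.8 = 14.08 m.
Σ(b_i/K_i) = 1.28/0.000113 + 12.8/9.61 = 11329 d.
K_eq = L / Σ(b_i/K_i) = 14.08 / 11329 = 0.001243 m/day.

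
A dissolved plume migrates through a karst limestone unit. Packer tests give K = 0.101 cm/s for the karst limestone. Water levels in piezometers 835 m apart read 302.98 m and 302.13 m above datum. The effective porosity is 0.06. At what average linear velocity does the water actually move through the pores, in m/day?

Convert K: 0.101 cm/s × 864 = 87.26 m/day.
Hydraulic gradient i = (302.98 − 302.13) / 835 = 0.85 / 835 = 0.001018.
Darcy flux q = K · i = 87.26 × 0.001018 = 0.08883 m/day.
Seepage velocity v = q / n_e = 0.08883 / 0.06 = 1.481 m/day.

1.48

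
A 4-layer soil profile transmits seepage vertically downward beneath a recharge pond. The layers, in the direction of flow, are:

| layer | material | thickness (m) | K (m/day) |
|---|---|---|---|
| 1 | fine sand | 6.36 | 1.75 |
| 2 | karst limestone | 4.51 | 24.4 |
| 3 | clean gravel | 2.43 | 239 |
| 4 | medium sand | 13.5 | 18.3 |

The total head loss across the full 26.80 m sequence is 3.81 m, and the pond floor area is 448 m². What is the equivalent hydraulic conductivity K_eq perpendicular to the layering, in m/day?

5.87

Flow is perpendicular to layering, so the layers act in series and the equivalent K is the thickness-weighted harmonic mean.
Total thickness L = 6.36 + 4.51 + 2.43 + 13.5 = 26.80 m.
Σ(b_i/K_i) = 6.36/1.75 + 4.51/24.4 + 2.43/239 + 13.5/18.3 = 4.567 d.
K_eq = L / Σ(b_i/K_i) = 26.80 / 4.567 = 5.868 m/day.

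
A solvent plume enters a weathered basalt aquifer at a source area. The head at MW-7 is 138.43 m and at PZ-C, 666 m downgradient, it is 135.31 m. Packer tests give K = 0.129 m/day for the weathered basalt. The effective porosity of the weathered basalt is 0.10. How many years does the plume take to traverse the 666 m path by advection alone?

Hydraulic gradient i = (138.43 − 135.31) / 666 = 3.12 / 666 = 0.004685.
Darcy flux q = K · i = 0.1290 × 0.004685 = 0.0006043 m/day.
Seepage velocity v = q / n_e = 0.0006043 / 0.10 = 0.006043 m/day.
Travel time t = L / v = 666 / 0.006043 = 1.102e+05 days = 301.7 years.

302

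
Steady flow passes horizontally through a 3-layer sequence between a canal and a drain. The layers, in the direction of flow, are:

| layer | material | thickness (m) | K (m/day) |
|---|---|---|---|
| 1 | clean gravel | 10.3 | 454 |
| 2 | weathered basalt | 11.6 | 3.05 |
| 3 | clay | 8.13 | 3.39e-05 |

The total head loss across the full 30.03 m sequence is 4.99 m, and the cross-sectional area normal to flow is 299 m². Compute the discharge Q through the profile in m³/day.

Flow is perpendicular to layering, so the layers act in series and the equivalent K is the thickness-weighted harmonic mean.
Total thickness L = 10.3 + 11.6 + 8.13 = 30.03 m.
Σ(b_i/K_i) = 10.3/454 + 11.6/3.05 + 8.13/3.39e-05 = 2.398e+05 d.
K_eq = L / Σ(b_i/K_i) = 30.03 / 2.398e+05 = 0.0001252 m/day.
Q = K_eq · A · (Δh/L) = 0.0001252 × 299 × (4.99/30.03) = 0.006221 m³/day.

0.00622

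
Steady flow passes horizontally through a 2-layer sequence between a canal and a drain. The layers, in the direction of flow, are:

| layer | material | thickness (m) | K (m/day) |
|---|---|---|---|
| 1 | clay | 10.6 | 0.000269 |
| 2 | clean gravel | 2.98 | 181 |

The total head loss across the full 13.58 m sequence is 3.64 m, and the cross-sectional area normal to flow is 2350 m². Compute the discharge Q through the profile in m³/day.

0.217

Flow is perpendicular to layering, so the layers act in series and the equivalent K is the thickness-weighted harmonic mean.
Total thickness L = 10.6 + 2.98 = 13.58 m.
Σ(b_i/K_i) = 10.6/0.000269 + 2.98/181 = 39405 d.
K_eq = L / Σ(b_i/K_i) = 13.58 / 39405 = 0.0003446 m/day.
Q = K_eq · A · (Δh/L) = 0.0003446 × 2350 × (3.64/13.58) = 0.2171 m³/day.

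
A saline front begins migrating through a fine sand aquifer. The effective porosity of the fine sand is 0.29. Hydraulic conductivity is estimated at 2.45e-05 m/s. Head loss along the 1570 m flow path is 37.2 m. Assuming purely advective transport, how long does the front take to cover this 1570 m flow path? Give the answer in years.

24.9

Convert K: 2.45e-05 m/s × 86400 = 2.117 m/day.
Hydraulic gradient i = Δh / L = 37.2 / 1570 = 0.02369.
Darcy flux q = K · i = 2.117 × 0.02369 = 0.05016 m/day.
Seepage velocity v = q / n_e = 0.05016 / 0.29 = 0.1730 m/day.
Travel time t = L / v = 1570 / 0.1730 = 9078 days = 24.85 years.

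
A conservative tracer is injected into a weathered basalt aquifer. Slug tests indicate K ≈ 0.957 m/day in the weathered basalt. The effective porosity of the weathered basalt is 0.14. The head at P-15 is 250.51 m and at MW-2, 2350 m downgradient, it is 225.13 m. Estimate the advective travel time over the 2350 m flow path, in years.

87.2

Hydraulic gradient i = (250.51 − 225.13) / 2350 = 25.38 / 2350 = 0.01080.
Darcy flux q = K · i = 0.9570 × 0.01080 = 0.01034 m/day.
Seepage velocity v = q / n_e = 0.01034 / 0.14 = 0.07383 m/day.
Travel time t = L / v = 2350 / 0.07383 = 31832 days = 87.15 years.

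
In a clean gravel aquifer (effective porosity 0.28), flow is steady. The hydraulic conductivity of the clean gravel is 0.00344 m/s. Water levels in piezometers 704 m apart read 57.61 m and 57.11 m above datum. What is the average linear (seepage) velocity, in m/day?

Convert K: 0.00344 m/s × 86400 = 297.2 m/day.
Hydraulic gradient i = (57.61 − 57.11) / 704 = 0.5 / 704 = 0.0007102.
Darcy flux q = K · i = 297.2 × 0.0007102 = 0.2111 m/day.
Seepage velocity v = q / n_e = 0.2111 / 0.28 = 0.7539 m/day.

0.754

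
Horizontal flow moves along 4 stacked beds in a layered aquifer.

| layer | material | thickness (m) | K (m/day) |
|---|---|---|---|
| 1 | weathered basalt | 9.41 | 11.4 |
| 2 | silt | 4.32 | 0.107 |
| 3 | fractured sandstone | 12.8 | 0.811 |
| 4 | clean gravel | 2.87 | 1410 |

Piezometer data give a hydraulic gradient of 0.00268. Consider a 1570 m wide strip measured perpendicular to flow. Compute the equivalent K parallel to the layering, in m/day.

142

Flow is parallel to layering, so each bed carries its own Darcy discharge and the transmissivities add.
Σ(K_i·b_i) = 11.4×9.41 + 0.107×4.32 + 0.811×12.8 + 1410×2.87 = 4165 m²/day.
Total thickness b = 29.40 m, so K_eq = Σ(K_i·b_i)/b = 141.7 m/day.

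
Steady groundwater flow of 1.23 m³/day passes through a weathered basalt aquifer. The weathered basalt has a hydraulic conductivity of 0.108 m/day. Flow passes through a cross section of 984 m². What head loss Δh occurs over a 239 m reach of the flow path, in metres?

2.77

From Q = K·A·i, i = Q / (K·A) = 1.23 / (0.1080 × 984.0) = 0.01157.
Head loss Δh = i · L = 0.01157 × 239 = 2.766 m.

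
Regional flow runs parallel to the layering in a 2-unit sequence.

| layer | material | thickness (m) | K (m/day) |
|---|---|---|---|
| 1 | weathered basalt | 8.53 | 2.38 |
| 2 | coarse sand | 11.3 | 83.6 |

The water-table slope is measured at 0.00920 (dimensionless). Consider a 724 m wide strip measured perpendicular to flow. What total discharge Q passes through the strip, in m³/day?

Flow is parallel to layering, so each bed carries its own Darcy discharge and the transmissivities add.
Σ(K_i·b_i) = 2.38×8.53 + 83.6×11.3 = 965.0 m²/day.
Hydraulic gradient i = 0.00920.
Q = Σ(K_i·b_i) · W · i = 965.0 × 724 × 0.009200 = 6428 m³/day.

6430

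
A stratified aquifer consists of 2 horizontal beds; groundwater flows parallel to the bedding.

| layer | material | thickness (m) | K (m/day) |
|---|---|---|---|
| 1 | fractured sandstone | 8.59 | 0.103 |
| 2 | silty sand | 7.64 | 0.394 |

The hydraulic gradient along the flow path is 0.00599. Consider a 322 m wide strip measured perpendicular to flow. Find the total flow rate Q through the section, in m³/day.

Flow is parallel to layering, so each bed carries its own Darcy discharge and the transmissivities add.
Σ(K_i·b_i) = 0.103×8.59 + 0.394×7.64 = 3.895 m²/day.
Hydraulic gradient i = 0.00599.
Q = Σ(K_i·b_i) · W · i = 3.895 × 322 × 0.005990 = 7.512 m³/day.

7.51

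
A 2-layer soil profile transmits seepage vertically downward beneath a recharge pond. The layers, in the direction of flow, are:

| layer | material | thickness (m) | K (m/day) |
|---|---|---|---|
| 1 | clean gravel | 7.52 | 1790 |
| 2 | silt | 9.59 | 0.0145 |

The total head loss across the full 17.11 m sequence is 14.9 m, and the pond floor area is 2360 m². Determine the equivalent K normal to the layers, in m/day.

Flow is perpendicular to layering, so the layers act in series and the equivalent K is the thickness-weighted harmonic mean.
Total thickness L = 7.52 + 9.59 = 17.11 m.
Σ(b_i/K_i) = 7.52/1790 + 9.59/0.0145 = 661.4 d.
K_eq = L / Σ(b_i/K_i) = 17.11 / 661.4 = 0.02587 m/day.

0.0259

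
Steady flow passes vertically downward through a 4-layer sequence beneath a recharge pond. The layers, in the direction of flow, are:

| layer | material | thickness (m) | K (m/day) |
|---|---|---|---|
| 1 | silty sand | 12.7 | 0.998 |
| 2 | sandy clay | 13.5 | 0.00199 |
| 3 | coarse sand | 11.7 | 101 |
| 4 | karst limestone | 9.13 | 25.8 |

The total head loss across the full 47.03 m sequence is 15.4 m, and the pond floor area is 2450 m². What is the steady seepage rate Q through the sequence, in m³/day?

5.55

Flow is perpendicular to layering, so the layers act in series and the equivalent K is the thickness-weighted harmonic mean.
Total thickness L = 12.7 + 13.5 + 11.7 + 9.13 = 47.03 m.
Σ(b_i/K_i) = 12.7/0.998 + 13.5/0.00199 + 11.7/101 + 9.13/25.8 = 6797 d.
K_eq = L / Σ(b_i/K_i) = 47.03 / 6797 = 0.006919 m/day.
Q = K_eq · A · (Δh/L) = 0.006919 × 2450 × (15.4/47.03) = 5.551 m³/day.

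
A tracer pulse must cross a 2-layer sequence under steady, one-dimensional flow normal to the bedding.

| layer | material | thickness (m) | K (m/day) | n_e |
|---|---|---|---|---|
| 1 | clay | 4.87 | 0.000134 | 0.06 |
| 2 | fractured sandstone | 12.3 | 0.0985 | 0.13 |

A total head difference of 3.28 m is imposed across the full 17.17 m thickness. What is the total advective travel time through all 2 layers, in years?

With flow normal to the layers, continuity requires the same specific discharge q through every layer.
Σ(b_i/K_i) = 4.87/0.000134 + 12.3/0.0985 = 36468 d.
q = Δh / Σ(b_i/K_i) = 3.28 / 36468 = 8.994e-05 m/day.
In each layer the seepage velocity is v_i = q/n_i, so the layer transit time is t_i = b_i·n_i / q:
  layer 1 (clay): t_1 = 4.87 × 0.06 / 8.994e-05 = 3249 d
  layer 2 (fractured sandstone): t_2 = 12.3 × 0.13 / 8.994e-05 = 17778 d
Total t = Σ t_i = 21027 days = 57.57 years.

57.6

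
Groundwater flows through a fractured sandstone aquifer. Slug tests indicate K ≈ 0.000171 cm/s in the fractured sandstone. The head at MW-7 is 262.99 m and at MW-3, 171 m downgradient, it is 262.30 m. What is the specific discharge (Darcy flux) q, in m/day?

0.000596

Convert K: 0.000171 cm/s × 864 = 0.1477 m/day.
Hydraulic gradient i = (262.99 − 262.30) / 171 = 0.69 / 171 = 0.004035.
Specific discharge q = K · i = 0.1477 × 0.004035 = 0.0005962 m/day.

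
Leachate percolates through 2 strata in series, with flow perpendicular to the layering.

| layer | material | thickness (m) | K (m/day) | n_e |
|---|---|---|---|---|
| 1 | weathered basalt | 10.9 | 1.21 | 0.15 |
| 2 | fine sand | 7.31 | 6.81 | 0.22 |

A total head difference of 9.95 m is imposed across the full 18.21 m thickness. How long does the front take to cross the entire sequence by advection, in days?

3.29

With flow normal to the layers, continuity requires the same specific discharge q through every layer.
Σ(b_i/K_i) = 10.9/1.21 + 7.31/6.81 = 10.08 d.
q = Δh / Σ(b_i/K_i) = 9.95 / 10.08 = 0.9869 m/day.
In each layer the seepage velocity is v_i = q/n_i, so the layer transit time is t_i = b_i·n_i / q:
  layer 1 (weathered basalt): t_1 = 10.9 × 0.15 / 0.9869 = 1.657 d
  layer 2 (fine sand): t_2 = 7.31 × 0.22 / 0.9869 = 1.629 d
Total t = Σ t_i = 3.286 days.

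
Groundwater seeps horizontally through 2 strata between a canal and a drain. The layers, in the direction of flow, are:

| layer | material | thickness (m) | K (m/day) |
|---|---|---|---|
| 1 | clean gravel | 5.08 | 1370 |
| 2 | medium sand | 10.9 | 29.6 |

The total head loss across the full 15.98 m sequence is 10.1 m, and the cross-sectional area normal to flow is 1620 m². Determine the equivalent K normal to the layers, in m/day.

43.0

Flow is perpendicular to layering, so the layers act in series and the equivalent K is the thickness-weighted harmonic mean.
Total thickness L = 5.08 + 10.9 = 15.98 m.
Σ(b_i/K_i) = 5.08/1370 + 10.9/29.6 = 0.3720 d.
K_eq = L / Σ(b_i/K_i) = 15.98 / 0.3720 = 42.96 m/day.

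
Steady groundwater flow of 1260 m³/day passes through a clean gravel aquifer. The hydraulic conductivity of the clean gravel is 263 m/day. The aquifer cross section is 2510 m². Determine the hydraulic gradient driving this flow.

0.00191

From Q = K·A·i, i = Q / (K·A) = 1260 / (263.0 × 2510) = 0.001909.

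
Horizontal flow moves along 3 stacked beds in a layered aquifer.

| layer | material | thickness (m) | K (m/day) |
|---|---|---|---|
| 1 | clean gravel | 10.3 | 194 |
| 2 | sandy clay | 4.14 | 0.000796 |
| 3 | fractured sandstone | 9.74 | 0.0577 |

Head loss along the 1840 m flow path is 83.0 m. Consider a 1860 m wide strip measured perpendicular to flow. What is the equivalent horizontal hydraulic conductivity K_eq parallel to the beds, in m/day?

Flow is parallel to layering, so each bed carries its own Darcy discharge and the transmissivities add.
Σ(K_i·b_i) = 194×10.3 + 0.000796×4.14 + 0.0577×9.74 = 1999 m²/day.
Total thickness b = 24.18 m, so K_eq = Σ(K_i·b_i)/b = 82.66 m/day.

82.7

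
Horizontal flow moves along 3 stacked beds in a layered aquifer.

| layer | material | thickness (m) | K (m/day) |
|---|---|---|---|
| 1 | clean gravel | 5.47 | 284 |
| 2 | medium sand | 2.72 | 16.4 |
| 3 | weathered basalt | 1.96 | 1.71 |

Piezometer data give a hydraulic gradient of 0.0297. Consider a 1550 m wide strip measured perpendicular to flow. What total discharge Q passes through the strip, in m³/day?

73700

Flow is parallel to layering, so each bed carries its own Darcy discharge and the transmissivities add.
Σ(K_i·b_i) = 284×5.47 + 16.4×2.72 + 1.71×1.96 = 1601 m²/day.
Hydraulic gradient i = 0.0297.
Q = Σ(K_i·b_i) · W · i = 1601 × 1550 × 0.02970 = 73722 m³/day.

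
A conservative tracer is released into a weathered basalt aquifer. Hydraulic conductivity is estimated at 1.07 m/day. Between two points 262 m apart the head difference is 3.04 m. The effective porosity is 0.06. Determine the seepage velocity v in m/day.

Hydraulic gradient i = Δh / L = 3.04 / 262 = 0.01160.
Darcy flux q = K · i = 1.070 × 0.01160 = 0.01242 m/day.
Seepage velocity v = q / n_e = 0.01242 / 0.06 = 0.2069 m/day.

0.207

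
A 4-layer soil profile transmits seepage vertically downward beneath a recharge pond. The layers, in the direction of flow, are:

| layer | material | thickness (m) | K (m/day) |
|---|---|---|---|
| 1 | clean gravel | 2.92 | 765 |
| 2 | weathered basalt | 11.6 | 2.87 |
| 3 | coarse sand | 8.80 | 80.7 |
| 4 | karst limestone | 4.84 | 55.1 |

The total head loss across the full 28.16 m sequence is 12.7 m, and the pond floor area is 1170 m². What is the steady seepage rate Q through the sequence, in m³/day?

Flow is perpendicular to layering, so the layers act in series and the equivalent K is the thickness-weighted harmonic mean.
Total thickness L = 2.92 + 11.6 + 8.80 + 4.84 = 28.16 m.
Σ(b_i/K_i) = 2.92/765 + 11.6/2.87 + 8.80/80.7 + 4.84/55.1 = 4.243 d.
K_eq = L / Σ(b_i/K_i) = 28.16 / 4.243 = 6.638 m/day.
Q = K_eq · A · (Δh/L) = 6.638 × 1170 × (12.7/28.16) = 3502 m³/day.

3500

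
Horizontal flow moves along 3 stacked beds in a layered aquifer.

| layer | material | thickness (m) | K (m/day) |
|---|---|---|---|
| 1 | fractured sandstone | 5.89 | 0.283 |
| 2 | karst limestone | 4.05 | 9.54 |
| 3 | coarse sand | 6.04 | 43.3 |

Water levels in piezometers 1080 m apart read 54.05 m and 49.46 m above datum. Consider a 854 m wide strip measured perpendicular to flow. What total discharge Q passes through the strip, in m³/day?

Flow is parallel to layering, so each bed carries its own Darcy discharge and the transmissivities add.
Σ(K_i·b_i) = 0.283×5.89 + 9.54×4.05 + 43.3×6.04 = 301.8 m²/day.
Hydraulic gradient i = (54.05 − 49.46) / 1080 = 4.59 / 1080 = 0.004250.
Q = Σ(K_i·b_i) · W · i = 301.8 × 854 × 0.004250 = 1096 m³/day.

1100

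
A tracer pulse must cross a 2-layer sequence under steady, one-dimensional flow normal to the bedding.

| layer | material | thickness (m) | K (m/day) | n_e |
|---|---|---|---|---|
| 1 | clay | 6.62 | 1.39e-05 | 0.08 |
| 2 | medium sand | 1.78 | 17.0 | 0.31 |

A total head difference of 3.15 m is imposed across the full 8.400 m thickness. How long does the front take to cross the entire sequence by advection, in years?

448

With flow normal to the layers, continuity requires the same specific discharge q through every layer.
Σ(b_i/K_i) = 6.62/1.39e-05 + 1.78/17.0 = 4.763e+05 d.
q = Δh / Σ(b_i/K_i) = 3.15 / 4.763e+05 = 6.614e-06 m/day.
In each layer the seepage velocity is v_i = q/n_i, so the layer transit time is t_i = b_i·n_i / q:
  layer 1 (clay): t_1 = 6.62 × 0.08 / 6.614e-06 = 80072 d
  layer 2 (medium sand): t_2 = 1.78 × 0.31 / 6.614e-06 = 83428 d
Total t = Σ t_i = 1.635e+05 days = 447.6 years.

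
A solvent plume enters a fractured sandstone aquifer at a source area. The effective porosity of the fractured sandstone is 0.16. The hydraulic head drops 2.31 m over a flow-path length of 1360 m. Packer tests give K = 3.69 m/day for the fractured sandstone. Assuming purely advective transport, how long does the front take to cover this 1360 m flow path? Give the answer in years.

Hydraulic gradient i = Δh / L = 2.31 / 1360 = 0.001699.
Darcy flux q = K · i = 3.690 × 0.001699 = 0.006268 m/day.
Seepage velocity v = q / n_e = 0.006268 / 0.16 = 0.03917 m/day.
Travel time t = L / v = 1360 / 0.03917 = 34718 days = 95.05 years.

95.1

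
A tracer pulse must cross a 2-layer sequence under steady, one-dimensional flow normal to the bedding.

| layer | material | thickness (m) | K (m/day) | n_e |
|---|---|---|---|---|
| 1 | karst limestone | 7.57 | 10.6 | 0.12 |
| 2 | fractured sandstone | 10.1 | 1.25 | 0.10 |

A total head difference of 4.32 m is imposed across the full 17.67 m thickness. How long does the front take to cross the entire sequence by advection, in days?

With flow normal to the layers, continuity requires the same specific discharge q through every layer.
Σ(b_i/K_i) = 7.57/10.6 + 10.1/1.25 = 8.794 d.
q = Δh / Σ(b_i/K_i) = 4.32 / 8.794 = 0.4912 m/day.
In each layer the seepage velocity is v_i = q/n_i, so the layer transit time is t_i = b_i·n_i / q:
  layer 1 (karst limestone): t_1 = 7.57 × 0.12 / 0.4912 = 1.849 d
  layer 2 (fractured sandstone): t_2 = 10.1 × 0.10 / 0.4912 = 2.056 d
Total t = Σ t_i = 3.905 days.

3.91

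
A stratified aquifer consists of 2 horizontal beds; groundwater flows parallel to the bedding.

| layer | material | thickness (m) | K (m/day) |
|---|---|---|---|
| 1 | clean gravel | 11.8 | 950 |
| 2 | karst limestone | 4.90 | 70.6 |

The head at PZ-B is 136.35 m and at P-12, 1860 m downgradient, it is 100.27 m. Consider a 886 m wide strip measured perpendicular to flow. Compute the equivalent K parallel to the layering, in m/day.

692

Flow is parallel to layering, so each bed carries its own Darcy discharge and the transmissivities add.
Σ(K_i·b_i) = 950×11.8 + 70.6×4.90 = 11556 m²/day.
Total thickness b = 16.70 m, so K_eq = Σ(K_i·b_i)/b = 692.0 m/day.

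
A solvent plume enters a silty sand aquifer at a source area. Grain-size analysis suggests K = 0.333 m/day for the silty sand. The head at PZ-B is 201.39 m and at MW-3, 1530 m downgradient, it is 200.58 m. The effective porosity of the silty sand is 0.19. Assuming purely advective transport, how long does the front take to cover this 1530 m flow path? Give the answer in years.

4510

Hydraulic gradient i = (201.39 − 200.58) / 1530 = 0.81 / 1530 = 0.0005294.
Darcy flux q = K · i = 0.3330 × 0.0005294 = 0.0001763 m/day.
Seepage velocity v = q / n_e = 0.0001763 / 0.19 = 0.0009279 m/day.
Travel time t = L / v = 1530 / 0.0009279 = 1.649e+06 days = 4515 years.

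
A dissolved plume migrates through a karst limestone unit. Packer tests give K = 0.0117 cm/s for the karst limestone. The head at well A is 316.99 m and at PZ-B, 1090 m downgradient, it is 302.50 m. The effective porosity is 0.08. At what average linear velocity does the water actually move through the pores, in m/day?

Convert K: 0.0117 cm/s × 864 = 10.11 m/day.
Hydraulic gradient i = (316.99 − 302.50) / 1090 = 14.49 / 1090 = 0.01329.
Darcy flux q = K · i = 10.11 × 0.01329 = 0.1344 m/day.
Seepage velocity v = q / n_e = 0.1344 / 0.08 = 1.680 m/day.

1.68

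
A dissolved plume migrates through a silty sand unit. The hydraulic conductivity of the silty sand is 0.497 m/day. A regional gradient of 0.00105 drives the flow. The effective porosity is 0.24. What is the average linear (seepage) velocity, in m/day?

Hydraulic gradient i = 0.00105.
Darcy flux q = K · i = 0.4970 × 0.001050 = 0.0005218 m/day.
Seepage velocity v = q / n_e = 0.0005218 / 0.24 = 0.002174 m/day.

0.00217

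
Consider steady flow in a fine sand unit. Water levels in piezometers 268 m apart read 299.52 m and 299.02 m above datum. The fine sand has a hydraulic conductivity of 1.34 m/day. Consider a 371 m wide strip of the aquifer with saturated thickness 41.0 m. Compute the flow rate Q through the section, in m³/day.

38.0

Cross-sectional area A = 371 × 41.0 = 15211 m².
Hydraulic gradient i = (299.52 − 299.02) / 268 = 0.5 / 268 = 0.001866.
Darcy's law: Q = K · A · i = 1.340 × 15211 × 0.001866 = 38.03 m³/day.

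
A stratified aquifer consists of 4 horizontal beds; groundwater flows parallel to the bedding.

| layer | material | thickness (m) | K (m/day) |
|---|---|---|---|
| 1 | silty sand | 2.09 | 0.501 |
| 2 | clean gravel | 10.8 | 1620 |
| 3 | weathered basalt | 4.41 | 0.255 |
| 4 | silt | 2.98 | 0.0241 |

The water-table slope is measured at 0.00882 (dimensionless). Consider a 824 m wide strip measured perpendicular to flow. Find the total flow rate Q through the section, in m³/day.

127000

Flow is parallel to layering, so each bed carries its own Darcy discharge and the transmissivities add.
Σ(K_i·b_i) = 0.501×2.09 + 1620×10.8 + 0.255×4.41 + 0.0241×2.98 = 17498 m²/day.
Hydraulic gradient i = 0.00882.
Q = Σ(K_i·b_i) · W · i = 17498 × 824 × 0.008820 = 1.272e+05 m³/day.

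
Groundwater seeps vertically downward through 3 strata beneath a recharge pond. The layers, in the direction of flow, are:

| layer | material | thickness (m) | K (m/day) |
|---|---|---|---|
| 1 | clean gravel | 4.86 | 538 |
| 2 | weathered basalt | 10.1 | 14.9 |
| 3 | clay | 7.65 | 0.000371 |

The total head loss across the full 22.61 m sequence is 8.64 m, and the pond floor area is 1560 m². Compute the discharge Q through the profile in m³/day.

0.654

Flow is perpendicular to layering, so the layers act in series and the equivalent K is the thickness-weighted harmonic mean.
Total thickness L = 4.86 + 10.1 + 7.65 = 22.61 m.
Σ(b_i/K_i) = 4.86/538 + 10.1/14.9 + 7.65/0.000371 = 20621 d.
K_eq = L / Σ(b_i/K_i) = 22.61 / 20621 = 0.001096 m/day.
Q = K_eq · A · (Δh/L) = 0.001096 × 1560 × (8.64/22.61) = 0.6536 m³/day.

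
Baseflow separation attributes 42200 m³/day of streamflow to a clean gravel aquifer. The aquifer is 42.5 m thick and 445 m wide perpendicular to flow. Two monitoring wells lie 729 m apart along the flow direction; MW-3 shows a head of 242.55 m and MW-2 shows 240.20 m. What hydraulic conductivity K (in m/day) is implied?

692

Cross-sectional area A = 445 × 42.5 = 18912 m².
Hydraulic gradient i = (242.55 − 240.20) / 729 = 2.35 / 729 = 0.003224.
From Q = K·A·i, K = Q / (A·i) = 42200 / (18912 × 0.003224) = 692.2 m/day.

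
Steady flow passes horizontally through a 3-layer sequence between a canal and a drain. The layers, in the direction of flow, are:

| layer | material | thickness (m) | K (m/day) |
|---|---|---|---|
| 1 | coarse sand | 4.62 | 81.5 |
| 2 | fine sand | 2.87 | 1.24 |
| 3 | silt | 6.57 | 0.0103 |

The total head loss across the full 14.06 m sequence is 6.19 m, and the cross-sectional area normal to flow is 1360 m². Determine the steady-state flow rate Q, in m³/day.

Flow is perpendicular to layering, so the layers act in series and the equivalent K is the thickness-weighted harmonic mean.
Total thickness L = 4.62 + 2.87 + 6.57 = 14.06 m.
Σ(b_i/K_i) = 4.62/81.5 + 2.87/1.24 + 6.57/0.0103 = 640.2 d.
K_eq = L / Σ(b_i/K_i) = 14.06 / 640.2 = 0.02196 m/day.
Q = K_eq · A · (Δh/L) = 0.02196 × 1360 × (6.19/14.06) = 13.15 m³/day.

13.1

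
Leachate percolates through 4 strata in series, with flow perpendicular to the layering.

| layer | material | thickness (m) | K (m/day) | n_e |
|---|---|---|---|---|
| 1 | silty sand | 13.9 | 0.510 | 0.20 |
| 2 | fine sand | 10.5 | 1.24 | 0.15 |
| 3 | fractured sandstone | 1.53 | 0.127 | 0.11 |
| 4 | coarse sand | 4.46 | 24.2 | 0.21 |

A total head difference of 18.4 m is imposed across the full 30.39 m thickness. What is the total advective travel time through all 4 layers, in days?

14.2

With flow normal to the layers, continuity requires the same specific discharge q through every layer.
Σ(b_i/K_i) = 13.9/0.510 + 10.5/1.24 + 1.53/0.127 + 4.46/24.2 = 47.95 d.
q = Δh / Σ(b_i/K_i) = 18.4 / 47.95 = 0.3837 m/day.
In each layer the seepage velocity is v_i = q/n_i, so the layer transit time is t_i = b_i·n_i / q:
  layer 1 (silty sand): t_1 = 13.9 × 0.20 / 0.3837 = 7.245 d
  layer 2 (fine sand): t_2 = 10.5 × 0.15 / 0.3837 = 4.105 d
  layer 3 (fractured sandstone): t_3 = 1.53 × 0.11 / 0.3837 = 0.4386 d
  layer 4 (coarse sand): t_4 = 4.46 × 0.21 / 0.3837 = 2.441 d
Total t = Σ t_i = 14.23 days.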